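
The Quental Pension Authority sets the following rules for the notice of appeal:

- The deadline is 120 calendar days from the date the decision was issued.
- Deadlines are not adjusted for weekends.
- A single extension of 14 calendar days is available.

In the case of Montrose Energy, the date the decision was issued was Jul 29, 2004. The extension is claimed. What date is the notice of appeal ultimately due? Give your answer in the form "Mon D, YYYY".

120 calendar days after Jul 29, 2004 is Nov 26, 2004.
No adjustment is made for weekends or holidays, so Nov 26, 2004 stands.
Applying the 14-calendar-day extension: Nov 26, 2004 + 14 days = Dec 10, 2004.
Dec 10, 2004 is a Friday; no weekend or holiday adjustment applies.
The final due date is Dec 10, 2004.

Dec 10, 2004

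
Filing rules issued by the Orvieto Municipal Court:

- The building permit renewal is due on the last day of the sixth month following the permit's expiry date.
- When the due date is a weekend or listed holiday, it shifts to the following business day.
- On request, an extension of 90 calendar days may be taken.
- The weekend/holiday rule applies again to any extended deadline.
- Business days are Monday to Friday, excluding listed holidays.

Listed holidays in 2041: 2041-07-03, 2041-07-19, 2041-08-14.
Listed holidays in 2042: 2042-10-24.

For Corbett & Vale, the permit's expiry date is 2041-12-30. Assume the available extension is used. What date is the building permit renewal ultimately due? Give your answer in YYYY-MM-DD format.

2042-09-29

6 months after 2041-12-30 is June 2042; that month ends on 2042-06-30.
2042-06-30 falls on a Monday, which is a business day, so no adjustment is needed.
With the 90-day extension, 2042-06-30 becomes 2042-09-28.
2042-09-28 falls on a Sunday. Rolling to the next business day gives 2042-09-29, a Monday.
Final deadline: 2042-09-29.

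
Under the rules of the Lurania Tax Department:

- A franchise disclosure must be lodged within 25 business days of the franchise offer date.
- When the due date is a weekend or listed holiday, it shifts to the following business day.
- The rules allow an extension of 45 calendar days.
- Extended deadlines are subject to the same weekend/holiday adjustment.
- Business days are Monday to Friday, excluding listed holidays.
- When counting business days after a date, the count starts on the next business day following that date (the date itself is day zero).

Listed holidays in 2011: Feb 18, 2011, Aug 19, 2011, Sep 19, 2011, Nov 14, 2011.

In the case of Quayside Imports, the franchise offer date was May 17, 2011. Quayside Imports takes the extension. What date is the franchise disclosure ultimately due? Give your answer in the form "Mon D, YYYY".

Starting the day after May 17, 2011 and counting 25 business days lands on Jun 21, 2011.
Since Jun 21, 2011 is a Tuesday and not a holiday, the date is unchanged.
Applying the 45-calendar-day extension: Jun 21, 2011 + 45 days = Aug 5, 2011.
Aug 5, 2011 (Friday) is already a business day.
The final due date is Aug 5, 2011.

Aug 5, 2011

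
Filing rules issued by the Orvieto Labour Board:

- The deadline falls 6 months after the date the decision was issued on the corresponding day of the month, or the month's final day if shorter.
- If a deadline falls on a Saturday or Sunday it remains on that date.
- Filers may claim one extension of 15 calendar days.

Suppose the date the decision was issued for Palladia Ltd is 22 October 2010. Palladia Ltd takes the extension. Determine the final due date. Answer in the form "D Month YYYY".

7 May 2011

Moving 6 months forward from 22 October 2010 on the corresponding day gives 22 April 2011.
No adjustment is made for weekends or holidays, so 22 April 2011 stands.
Add the 15 calendar-day extension to 22 April 2011: 7 May 2011.
7 May 2011 falls on a Saturday. The rules make no weekend/holiday allowance, so it remains 7 May 2011.
Deadline: 7 May 2011.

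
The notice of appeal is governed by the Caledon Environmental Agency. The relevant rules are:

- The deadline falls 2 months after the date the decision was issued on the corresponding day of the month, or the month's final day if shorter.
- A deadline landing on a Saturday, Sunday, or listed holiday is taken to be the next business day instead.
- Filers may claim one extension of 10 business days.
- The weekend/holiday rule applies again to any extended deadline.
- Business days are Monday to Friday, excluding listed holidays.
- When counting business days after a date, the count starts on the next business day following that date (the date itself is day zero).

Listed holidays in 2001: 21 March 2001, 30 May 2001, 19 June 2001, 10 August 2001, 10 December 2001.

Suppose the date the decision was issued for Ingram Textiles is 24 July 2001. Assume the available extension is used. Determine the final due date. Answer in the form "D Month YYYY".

8 October 2001

2 months from 24 July 2001 is 24 September 2001.
24 September 2001 is a Monday and not a listed holiday, so it stands.
Applying the 10-business-day extension: 10 business days after 24 September 2001 is 8 October 2001.
8 October 2001 falls on a Monday, which is a business day, so no adjustment is needed.
So the filing is due 8 October 2001.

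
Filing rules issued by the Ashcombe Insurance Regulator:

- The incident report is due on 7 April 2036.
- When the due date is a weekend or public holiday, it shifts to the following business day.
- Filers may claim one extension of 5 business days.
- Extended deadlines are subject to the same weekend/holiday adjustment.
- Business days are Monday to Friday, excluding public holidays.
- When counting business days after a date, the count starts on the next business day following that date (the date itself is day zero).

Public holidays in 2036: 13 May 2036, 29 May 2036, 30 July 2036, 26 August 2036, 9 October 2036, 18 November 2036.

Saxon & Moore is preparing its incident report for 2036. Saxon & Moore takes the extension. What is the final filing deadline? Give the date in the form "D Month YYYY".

Start from the fixed due date, 7 April 2036.
7 April 2036 falls on a Monday, which is a business day, so no adjustment is needed.
Counting 5 further business days from 7 April 2036 reaches 14 April 2036.
14 April 2036 is a Monday and not a listed holiday, so it stands.
Deadline: 14 April 2036.

14 April 2036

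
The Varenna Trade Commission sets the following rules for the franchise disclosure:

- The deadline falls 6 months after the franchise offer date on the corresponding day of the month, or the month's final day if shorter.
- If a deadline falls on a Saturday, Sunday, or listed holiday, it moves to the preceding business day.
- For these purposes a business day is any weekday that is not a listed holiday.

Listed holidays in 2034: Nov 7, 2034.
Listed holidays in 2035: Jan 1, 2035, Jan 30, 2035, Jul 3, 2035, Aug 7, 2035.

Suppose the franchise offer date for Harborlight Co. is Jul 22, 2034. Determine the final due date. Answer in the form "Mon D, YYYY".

6 months after Jul 22, 2034, on the same day of the month, is Jan 22, 2035.
Since Jan 22, 2035 is a Monday and not a holiday, the date is unchanged.
The final due date is Jan 22, 2035.

Jan 22, 2035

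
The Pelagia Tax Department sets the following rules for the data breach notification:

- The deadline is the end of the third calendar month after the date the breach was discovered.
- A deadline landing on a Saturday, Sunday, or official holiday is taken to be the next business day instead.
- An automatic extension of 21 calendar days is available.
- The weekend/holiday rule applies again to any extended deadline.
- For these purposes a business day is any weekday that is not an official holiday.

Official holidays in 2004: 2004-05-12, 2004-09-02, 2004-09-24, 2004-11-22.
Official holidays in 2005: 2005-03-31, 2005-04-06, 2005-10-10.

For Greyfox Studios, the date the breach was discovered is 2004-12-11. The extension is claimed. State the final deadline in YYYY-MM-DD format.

2005-04-22

3 months after 2004-12-11 falls in March 2005; the last day of that month is 2005-03-31.
Because 2005-03-31 is a listed holiday, the deadline becomes 2005-04-01 (Friday).
With the 21-day extension, 2005-04-01 becomes 2005-04-22.
2005-04-22 (Friday) is already a business day.
Deadline: 2005-04-22.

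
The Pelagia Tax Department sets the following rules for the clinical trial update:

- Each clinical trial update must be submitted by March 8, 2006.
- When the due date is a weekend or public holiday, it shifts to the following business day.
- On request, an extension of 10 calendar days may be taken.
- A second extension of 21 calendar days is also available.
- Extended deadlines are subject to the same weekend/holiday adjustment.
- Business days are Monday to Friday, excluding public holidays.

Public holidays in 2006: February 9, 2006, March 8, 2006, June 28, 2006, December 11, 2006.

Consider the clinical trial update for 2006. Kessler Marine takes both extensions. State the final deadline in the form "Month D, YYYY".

The stated deadline is March 8, 2006.
Because March 8, 2006 is a listed holiday, the deadline becomes March 9, 2006 (Thursday).
Applying the 10-calendar-day extension: March 9, 2006 + 10 days = March 19, 2006.
March 19, 2006 is a Sunday; the next business day is March 20, 2006 (Monday).
Applying the 21-calendar-day extension: March 20, 2006 + 21 days = April 10, 2006.
April 10, 2006 falls on a Monday, which is a business day, so no adjustment is needed.
Final deadline: April 10, 2006.

April 10, 2006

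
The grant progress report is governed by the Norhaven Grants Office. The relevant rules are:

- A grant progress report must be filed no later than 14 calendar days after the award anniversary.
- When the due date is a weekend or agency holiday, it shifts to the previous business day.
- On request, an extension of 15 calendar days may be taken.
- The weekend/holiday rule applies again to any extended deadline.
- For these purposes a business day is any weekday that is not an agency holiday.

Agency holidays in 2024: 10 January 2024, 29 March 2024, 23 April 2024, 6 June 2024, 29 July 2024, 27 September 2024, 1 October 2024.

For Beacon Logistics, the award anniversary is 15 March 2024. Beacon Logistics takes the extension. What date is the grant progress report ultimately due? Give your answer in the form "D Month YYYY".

Adding 14 calendar days to 15 March 2024 gives 29 March 2024.
29 March 2024 is a listed holiday; the preceding business day is 28 March 2024 (Thursday).
With the 15-day extension, 28 March 2024 becomes 12 April 2024.
12 April 2024 is a Friday and not a listed holiday, so it stands.
The final due date is 12 April 2024.

12 April 2024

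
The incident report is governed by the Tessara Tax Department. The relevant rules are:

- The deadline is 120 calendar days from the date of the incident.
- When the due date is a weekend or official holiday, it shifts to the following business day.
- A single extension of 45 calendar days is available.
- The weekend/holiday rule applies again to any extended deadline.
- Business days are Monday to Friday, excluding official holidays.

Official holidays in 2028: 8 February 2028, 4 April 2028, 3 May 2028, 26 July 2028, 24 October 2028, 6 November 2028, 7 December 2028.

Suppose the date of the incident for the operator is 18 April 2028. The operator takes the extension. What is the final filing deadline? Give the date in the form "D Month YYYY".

From 18 April 2028, 120 calendar days later is 16 August 2028.
Since 16 August 2028 is a Wednesday and not a holiday, the date is unchanged.
Applying the 45-calendar-day extension: 16 August 2028 + 45 days = 30 September 2028.
30 September 2028 falls on a Saturday. Rolling to the next business day gives 2 October 2028, a Monday.
Final deadline: 2 October 2028.

2 October 2028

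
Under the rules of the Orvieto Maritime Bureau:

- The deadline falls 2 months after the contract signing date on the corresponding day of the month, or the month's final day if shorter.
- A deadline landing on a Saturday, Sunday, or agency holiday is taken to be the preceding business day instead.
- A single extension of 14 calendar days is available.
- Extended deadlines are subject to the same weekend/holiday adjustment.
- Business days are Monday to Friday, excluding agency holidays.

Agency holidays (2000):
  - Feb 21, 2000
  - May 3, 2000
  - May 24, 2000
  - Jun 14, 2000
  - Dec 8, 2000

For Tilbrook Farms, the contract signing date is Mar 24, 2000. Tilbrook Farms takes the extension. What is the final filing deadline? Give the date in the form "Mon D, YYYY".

Jun 6, 2000

2 months after Mar 24, 2000, on the same day of the month, is May 24, 2000.
May 24, 2000 is a listed holiday; the preceding business day is May 23, 2000 (Tuesday).
The 14-calendar-day extension moves the deadline from May 23, 2000 to Jun 6, 2000.
Jun 6, 2000 falls on a Tuesday, which is a business day, so no adjustment is needed.
The final due date is Jun 6, 2000.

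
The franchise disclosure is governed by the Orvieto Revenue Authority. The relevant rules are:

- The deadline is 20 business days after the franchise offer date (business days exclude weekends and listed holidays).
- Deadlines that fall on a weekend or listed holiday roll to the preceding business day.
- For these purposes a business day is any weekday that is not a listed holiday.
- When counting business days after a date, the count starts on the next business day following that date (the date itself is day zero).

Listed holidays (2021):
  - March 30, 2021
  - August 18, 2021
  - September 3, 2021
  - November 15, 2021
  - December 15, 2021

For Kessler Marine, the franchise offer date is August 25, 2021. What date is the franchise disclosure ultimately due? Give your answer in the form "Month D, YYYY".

September 23, 2021

Counting 20 business days after August 25, 2021 (skipping weekends and listed holidays) reaches September 23, 2021.
September 23, 2021 falls on a Thursday, which is a business day, so no adjustment is needed.
So the filing is due September 23, 2021.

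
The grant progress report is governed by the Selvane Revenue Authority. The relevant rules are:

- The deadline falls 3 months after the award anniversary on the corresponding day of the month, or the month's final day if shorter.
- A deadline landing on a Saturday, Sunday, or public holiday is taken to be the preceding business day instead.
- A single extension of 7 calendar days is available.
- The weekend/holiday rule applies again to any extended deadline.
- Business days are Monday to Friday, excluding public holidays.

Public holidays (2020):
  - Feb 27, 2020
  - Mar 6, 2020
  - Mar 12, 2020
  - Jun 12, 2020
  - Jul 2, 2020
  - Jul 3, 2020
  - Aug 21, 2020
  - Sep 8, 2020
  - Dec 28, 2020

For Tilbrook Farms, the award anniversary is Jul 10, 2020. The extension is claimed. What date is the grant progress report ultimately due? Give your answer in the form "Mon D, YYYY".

Oct 16, 2020

3 months after Jul 10, 2020, on the same day of the month, is Oct 10, 2020.
Oct 10, 2020 falls on a Saturday. Rolling to the preceding business day gives Oct 9, 2020, a Friday.
The 7-calendar-day extension moves the deadline from Oct 9, 2020 to Oct 16, 2020.
Oct 16, 2020 falls on a Friday, which is a business day, so no adjustment is needed.
The final due date is Oct 16, 2020.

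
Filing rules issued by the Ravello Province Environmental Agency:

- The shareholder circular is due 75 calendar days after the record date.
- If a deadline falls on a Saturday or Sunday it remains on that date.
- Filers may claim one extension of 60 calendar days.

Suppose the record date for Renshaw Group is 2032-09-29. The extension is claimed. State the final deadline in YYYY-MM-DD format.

Trigger date 2032-09-29 + 75 calendar days = 2032-12-13.
No adjustment is made for weekends or holidays, so 2032-12-13 stands.
Applying the 60-calendar-day extension: 2032-12-13 + 60 days = 2033-02-11.
2033-02-11 is a Friday; no weekend or holiday adjustment applies.
Deadline: 2033-02-11.

2033-02-11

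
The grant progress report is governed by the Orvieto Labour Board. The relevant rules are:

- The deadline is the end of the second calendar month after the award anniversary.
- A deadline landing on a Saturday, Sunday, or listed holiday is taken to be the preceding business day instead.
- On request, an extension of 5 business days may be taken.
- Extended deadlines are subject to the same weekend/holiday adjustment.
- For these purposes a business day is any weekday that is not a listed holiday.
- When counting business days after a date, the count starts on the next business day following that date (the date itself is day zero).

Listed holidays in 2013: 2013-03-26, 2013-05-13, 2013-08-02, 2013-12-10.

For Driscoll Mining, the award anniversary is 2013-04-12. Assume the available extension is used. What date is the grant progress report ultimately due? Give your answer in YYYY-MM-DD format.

2013-07-05

2 months after 2013-04-12 falls in June 2013; the last day of that month is 2013-06-30.
2013-06-30 is a Sunday; the preceding business day is 2013-06-28 (Friday).
The 5-business-day extension runs from 2013-06-28 to 2013-07-05.
Since 2013-07-05 is a Friday and not a holiday, the date is unchanged.
Final deadline: 2013-07-05.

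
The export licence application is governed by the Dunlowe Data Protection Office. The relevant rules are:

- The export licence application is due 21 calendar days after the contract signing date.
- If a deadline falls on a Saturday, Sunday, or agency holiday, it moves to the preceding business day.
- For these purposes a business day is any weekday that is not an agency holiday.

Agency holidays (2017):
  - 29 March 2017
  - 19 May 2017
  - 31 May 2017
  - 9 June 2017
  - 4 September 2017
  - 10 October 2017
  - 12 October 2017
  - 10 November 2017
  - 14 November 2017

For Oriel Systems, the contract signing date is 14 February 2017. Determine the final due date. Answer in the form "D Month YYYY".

Adding 21 calendar days to 14 February 2017 gives 7 March 2017.
7 March 2017 is a Tuesday and not a listed holiday, so it stands.
Final deadline: 7 March 2017.

7 March 2017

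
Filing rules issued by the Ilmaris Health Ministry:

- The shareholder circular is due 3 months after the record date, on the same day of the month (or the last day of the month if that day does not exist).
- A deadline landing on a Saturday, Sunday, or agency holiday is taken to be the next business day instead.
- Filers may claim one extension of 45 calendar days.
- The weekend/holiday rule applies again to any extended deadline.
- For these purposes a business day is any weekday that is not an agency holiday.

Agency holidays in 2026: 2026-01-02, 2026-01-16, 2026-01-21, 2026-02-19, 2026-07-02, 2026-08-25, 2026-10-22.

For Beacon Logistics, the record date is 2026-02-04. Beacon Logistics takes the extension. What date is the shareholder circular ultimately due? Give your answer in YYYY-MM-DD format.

Moving 3 months forward from 2026-02-04 on the corresponding day gives 2026-05-04.
Since 2026-05-04 is a Monday and not a holiday, the date is unchanged.
Applying the 45-calendar-day extension: 2026-05-04 + 45 days = 2026-06-18.
Since 2026-06-18 is a Thursday and not a holiday, the date is unchanged.
Deadline: 2026-06-18.

2026-06-18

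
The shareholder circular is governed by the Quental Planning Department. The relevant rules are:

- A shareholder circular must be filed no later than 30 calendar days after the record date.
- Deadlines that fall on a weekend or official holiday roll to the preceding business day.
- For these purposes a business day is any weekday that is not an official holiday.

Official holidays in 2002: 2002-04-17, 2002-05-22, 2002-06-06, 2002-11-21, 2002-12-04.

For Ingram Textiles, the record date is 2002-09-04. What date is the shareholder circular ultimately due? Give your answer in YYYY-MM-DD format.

Trigger date 2002-09-04 + 30 calendar days = 2002-10-04.
2002-10-04 falls on a Friday, which is a business day, so no adjustment is needed.
Final deadline: 2002-10-04.

2002-10-04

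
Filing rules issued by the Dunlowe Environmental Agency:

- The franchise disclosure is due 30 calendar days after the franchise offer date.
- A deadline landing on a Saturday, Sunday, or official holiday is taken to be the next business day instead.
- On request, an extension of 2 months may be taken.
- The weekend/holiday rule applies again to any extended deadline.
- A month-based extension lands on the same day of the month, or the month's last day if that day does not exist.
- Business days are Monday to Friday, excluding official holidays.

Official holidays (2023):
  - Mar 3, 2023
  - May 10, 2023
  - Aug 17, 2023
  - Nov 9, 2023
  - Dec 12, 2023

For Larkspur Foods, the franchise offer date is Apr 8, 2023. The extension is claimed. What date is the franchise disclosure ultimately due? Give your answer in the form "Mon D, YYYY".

Adding 30 calendar days to Apr 8, 2023 gives May 8, 2023.
May 8, 2023 (Monday) is already a business day.
Add 2 months to May 8, 2023: Jul 8, 2023.
Because Jul 8, 2023 is a Saturday, the deadline becomes Jul 10, 2023 (Monday).
Deadline: Jul 10, 2023.

Jul 10, 2023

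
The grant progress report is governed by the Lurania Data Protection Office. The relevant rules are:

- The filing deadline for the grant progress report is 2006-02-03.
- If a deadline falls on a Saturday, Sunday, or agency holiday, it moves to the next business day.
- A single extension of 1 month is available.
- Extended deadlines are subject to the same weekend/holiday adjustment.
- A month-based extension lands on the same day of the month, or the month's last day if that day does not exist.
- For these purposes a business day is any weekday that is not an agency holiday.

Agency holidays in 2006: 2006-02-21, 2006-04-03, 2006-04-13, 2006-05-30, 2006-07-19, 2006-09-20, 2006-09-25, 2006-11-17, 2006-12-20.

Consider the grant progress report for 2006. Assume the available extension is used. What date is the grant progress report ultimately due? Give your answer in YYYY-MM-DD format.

Start from the fixed due date, 2006-02-03.
2006-02-03 is a Friday and not a listed holiday, so it stands.
The 1 month extension carries 2006-02-03 to 2006-03-03.
2006-03-03 falls on a Friday, which is a business day, so no adjustment is needed.
The final due date is 2006-03-03.

2006-03-03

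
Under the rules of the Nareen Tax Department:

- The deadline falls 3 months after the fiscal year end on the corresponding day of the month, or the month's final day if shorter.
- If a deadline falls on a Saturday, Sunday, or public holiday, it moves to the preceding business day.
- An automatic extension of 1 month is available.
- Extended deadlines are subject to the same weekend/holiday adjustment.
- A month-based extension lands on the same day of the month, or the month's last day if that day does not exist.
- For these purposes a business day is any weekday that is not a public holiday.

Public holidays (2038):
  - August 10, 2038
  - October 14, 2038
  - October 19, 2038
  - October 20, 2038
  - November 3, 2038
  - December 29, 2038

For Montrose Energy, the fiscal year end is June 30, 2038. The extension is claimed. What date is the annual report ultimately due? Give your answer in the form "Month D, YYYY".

Moving 3 months forward from June 30, 2038 on the corresponding day gives September 30, 2038.
September 30, 2038 is a Thursday and not a listed holiday, so it stands.
The 1 month extension carries September 30, 2038 to October 30, 2038.
October 30, 2038 is a Saturday; the preceding business day is October 29, 2038 (Friday).
Deadline: October 29, 2038.

October 29, 2038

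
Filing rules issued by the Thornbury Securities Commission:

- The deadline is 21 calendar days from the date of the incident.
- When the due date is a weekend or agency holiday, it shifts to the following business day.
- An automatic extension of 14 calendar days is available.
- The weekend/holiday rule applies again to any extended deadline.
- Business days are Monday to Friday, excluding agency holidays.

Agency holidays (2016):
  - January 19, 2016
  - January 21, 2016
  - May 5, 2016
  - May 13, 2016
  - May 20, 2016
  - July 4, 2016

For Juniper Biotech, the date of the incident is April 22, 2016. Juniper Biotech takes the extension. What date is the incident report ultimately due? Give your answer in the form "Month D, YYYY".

May 30, 2016

Trigger date April 22, 2016 + 21 calendar days = May 13, 2016.
Because May 13, 2016 is a listed holiday, the deadline becomes May 16, 2016 (Monday).
Applying the 14-calendar-day extension: May 16, 2016 + 14 days = May 30, 2016.
May 30, 2016 is a Monday and not a listed holiday, so it stands.
So the filing is due May 30, 2016.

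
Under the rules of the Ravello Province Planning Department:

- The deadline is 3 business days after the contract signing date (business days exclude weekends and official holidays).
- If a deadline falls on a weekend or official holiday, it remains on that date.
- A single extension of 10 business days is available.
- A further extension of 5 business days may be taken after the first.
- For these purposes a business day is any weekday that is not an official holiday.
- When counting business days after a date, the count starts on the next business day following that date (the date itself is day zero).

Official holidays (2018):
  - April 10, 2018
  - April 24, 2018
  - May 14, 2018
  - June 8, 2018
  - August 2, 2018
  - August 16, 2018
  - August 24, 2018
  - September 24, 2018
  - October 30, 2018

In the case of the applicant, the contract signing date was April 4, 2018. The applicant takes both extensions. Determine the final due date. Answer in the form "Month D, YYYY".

3 business days after April 4, 2018, excluding weekends and holidays, is April 9, 2018.
April 9, 2018 falls on a Monday. The rules make no weekend/holiday allowance, so it remains April 9, 2018.
Applying the 10-business-day extension: 10 business days after April 9, 2018 is April 25, 2018.
April 25, 2018 is a Wednesday; no weekend or holiday adjustment applies.
The 5-business-day extension runs from April 25, 2018 to May 2, 2018.
May 2, 2018 falls on a Wednesday. The rules make no weekend/holiday allowance, so it remains May 2, 2018.
The final due date is May 2, 2018.

May 2, 2018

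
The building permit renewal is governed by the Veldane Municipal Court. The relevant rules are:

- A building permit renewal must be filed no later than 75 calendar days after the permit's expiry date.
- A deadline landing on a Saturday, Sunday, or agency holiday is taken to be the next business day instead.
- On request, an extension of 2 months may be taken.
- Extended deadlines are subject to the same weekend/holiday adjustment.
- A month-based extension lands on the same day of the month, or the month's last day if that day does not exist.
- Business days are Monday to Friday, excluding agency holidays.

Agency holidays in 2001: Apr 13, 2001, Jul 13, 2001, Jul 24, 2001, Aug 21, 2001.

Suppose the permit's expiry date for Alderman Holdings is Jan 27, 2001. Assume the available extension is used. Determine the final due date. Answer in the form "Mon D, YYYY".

Jun 12, 2001

75 calendar days after Jan 27, 2001 is Apr 12, 2001.
Since Apr 12, 2001 is a Thursday and not a holiday, the date is unchanged.
The 2 months extension carries Apr 12, 2001 to Jun 12, 2001.
Jun 12, 2001 falls on a Tuesday, which is a business day, so no adjustment is needed.
Deadline: Jun 12, 2001.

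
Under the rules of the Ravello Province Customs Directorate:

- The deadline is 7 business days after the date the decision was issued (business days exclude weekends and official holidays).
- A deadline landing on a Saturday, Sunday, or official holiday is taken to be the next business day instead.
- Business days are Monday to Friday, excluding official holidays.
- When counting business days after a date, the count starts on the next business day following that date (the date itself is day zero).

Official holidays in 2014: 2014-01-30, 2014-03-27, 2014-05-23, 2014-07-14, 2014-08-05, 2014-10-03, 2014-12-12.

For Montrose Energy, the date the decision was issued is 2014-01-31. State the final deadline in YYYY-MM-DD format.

Starting the day after 2014-01-31 and counting 7 business days lands on 2014-02-11.
2014-02-11 (Tuesday) is already a business day.
So the filing is due 2014-02-11.

2014-02-11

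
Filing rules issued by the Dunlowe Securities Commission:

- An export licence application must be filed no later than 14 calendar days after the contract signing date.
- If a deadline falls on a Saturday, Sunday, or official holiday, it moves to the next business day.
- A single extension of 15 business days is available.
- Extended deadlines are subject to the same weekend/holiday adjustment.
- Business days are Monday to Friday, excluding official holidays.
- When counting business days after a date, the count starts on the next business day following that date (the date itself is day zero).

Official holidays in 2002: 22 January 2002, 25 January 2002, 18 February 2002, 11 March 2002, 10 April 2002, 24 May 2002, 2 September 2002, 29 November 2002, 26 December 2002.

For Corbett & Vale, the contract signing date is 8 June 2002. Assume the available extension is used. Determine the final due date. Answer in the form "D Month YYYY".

14 calendar days after 8 June 2002 is 22 June 2002.
22 June 2002 falls on a Saturday. Rolling to the next business day gives 24 June 2002, a Monday.
Applying the 15-business-day extension: 15 business days after 24 June 2002 is 15 July 2002.
15 July 2002 falls on a Monday, which is a business day, so no adjustment is needed.
Deadline: 15 July 2002.

15 July 2002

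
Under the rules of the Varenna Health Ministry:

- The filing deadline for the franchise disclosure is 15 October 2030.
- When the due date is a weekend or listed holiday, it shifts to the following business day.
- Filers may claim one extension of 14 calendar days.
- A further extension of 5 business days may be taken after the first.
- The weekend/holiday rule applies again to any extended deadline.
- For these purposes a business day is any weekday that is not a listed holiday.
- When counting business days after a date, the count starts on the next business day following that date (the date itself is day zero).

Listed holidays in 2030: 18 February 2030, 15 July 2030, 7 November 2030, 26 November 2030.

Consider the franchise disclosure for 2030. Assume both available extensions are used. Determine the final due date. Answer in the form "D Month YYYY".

The statutory due date is 15 October 2030.
15 October 2030 is a Tuesday and not a listed holiday, so it stands.
The 14-calendar-day extension moves the deadline from 15 October 2030 to 29 October 2030.
29 October 2030 (Tuesday) is already a business day.
Applying the 5-business-day extension: 5 business days after 29 October 2030 is 5 November 2030.
5 November 2030 (Tuesday) is already a business day.
Final deadline: 5 November 2030.

5 November 2030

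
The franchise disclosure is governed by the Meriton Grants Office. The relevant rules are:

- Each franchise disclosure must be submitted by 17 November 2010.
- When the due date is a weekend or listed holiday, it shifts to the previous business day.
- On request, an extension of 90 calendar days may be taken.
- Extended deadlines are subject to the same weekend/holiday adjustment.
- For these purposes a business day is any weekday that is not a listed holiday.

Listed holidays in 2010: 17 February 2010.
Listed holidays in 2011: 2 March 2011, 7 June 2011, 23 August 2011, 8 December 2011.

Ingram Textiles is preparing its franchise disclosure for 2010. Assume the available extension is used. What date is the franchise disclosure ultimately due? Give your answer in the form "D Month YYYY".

15 February 2011

The stated deadline is 17 November 2010.
17 November 2010 is a Wednesday and not a listed holiday, so it stands.
With the 90-day extension, 17 November 2010 becomes 15 February 2011.
15 February 2011 is a Tuesday and not a listed holiday, so it stands.
So the filing is due 15 February 2011.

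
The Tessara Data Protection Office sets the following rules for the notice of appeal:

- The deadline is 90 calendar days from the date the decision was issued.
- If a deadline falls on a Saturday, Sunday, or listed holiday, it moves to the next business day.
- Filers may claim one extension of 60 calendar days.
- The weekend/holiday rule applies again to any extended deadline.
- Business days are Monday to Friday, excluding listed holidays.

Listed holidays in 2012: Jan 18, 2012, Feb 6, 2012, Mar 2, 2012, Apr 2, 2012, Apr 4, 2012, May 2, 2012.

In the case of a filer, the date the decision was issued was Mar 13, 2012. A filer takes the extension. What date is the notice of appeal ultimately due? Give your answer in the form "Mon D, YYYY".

Aug 10, 2012

Trigger date Mar 13, 2012 + 90 calendar days = Jun 11, 2012.
Jun 11, 2012 falls on a Monday, which is a business day, so no adjustment is needed.
With the 60-day extension, Jun 11, 2012 becomes Aug 10, 2012.
Aug 10, 2012 falls on a Friday, which is a business day, so no adjustment is needed.
Deadline: Aug 10, 2012.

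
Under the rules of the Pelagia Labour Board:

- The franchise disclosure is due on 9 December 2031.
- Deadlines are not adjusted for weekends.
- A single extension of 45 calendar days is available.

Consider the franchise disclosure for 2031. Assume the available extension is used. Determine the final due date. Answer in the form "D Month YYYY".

23 January 2032

The stated deadline is 9 December 2031.
9 December 2031 falls on a Tuesday. The rules make no weekend/holiday allowance, so it remains 9 December 2031.
With the 45-day extension, 9 December 2031 becomes 23 January 2032.
23 January 2032 is a Friday; no weekend or holiday adjustment applies.
Final deadline: 23 January 2032.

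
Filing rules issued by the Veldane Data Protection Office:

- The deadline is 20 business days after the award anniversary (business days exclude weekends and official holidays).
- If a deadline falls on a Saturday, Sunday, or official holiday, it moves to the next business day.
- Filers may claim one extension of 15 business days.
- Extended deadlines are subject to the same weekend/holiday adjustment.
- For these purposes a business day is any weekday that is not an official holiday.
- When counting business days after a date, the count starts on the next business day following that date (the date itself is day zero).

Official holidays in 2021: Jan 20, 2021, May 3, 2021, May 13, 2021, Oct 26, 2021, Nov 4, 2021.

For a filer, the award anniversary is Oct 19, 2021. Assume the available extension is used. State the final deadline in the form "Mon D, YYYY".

Counting 20 business days after Oct 19, 2021 (skipping weekends and listed holidays) reaches Nov 18, 2021.
Nov 18, 2021 is a Thursday and not a listed holiday, so it stands.
Counting 15 further business days from Nov 18, 2021 reaches Dec 9, 2021.
Since Dec 9, 2021 is a Thursday and not a holiday, the date is unchanged.
Deadline: Dec 9, 2021.

Dec 9, 2021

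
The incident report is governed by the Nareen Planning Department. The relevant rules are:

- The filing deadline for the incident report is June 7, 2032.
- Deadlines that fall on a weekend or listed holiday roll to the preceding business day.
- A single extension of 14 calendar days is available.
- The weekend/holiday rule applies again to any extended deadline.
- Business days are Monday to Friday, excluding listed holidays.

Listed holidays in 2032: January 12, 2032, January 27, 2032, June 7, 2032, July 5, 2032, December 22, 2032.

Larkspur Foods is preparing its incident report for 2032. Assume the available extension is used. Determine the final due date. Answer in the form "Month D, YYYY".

June 18, 2032

The stated deadline is June 7, 2032.
June 7, 2032 is a listed holiday, so it moves to the preceding business day, June 4, 2032 (Friday).
The 14-calendar-day extension moves the deadline from June 4, 2032 to June 18, 2032.
June 18, 2032 is a Friday and not a listed holiday, so it stands.
Deadline: June 18, 2032.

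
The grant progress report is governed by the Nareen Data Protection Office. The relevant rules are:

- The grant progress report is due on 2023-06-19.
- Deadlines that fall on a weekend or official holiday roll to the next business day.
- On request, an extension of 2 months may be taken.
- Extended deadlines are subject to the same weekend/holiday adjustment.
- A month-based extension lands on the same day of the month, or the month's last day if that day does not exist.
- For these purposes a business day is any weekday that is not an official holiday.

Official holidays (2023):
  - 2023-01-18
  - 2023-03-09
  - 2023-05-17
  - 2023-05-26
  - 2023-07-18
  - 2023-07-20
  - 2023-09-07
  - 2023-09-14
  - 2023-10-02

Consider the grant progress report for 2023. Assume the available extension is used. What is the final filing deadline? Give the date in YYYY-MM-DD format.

2023-08-21

The statutory due date is 2023-06-19.
2023-06-19 falls on a Monday, which is a business day, so no adjustment is needed.
The 2 months extension carries 2023-06-19 to 2023-08-19.
2023-08-19 is a Saturday; the next business day is 2023-08-21 (Monday).
So the filing is due 2023-08-21.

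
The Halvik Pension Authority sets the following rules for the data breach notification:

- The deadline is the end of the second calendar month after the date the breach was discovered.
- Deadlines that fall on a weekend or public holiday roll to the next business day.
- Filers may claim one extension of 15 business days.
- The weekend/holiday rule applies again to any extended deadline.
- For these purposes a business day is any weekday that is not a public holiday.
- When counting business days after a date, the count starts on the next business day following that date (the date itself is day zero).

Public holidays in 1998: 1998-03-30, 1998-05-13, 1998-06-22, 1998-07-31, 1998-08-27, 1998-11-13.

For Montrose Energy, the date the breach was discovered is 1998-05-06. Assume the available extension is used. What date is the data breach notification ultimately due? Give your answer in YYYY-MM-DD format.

1998-08-24

2 months after 1998-05-06 is July 1998; that month ends on 1998-07-31.
1998-07-31 is a listed holiday; the next business day is 1998-08-03 (Monday).
Counting 15 further business days from 1998-08-03 reaches 1998-08-24.
Since 1998-08-24 is a Monday and not a holiday, the date is unchanged.
Deadline: 1998-08-24.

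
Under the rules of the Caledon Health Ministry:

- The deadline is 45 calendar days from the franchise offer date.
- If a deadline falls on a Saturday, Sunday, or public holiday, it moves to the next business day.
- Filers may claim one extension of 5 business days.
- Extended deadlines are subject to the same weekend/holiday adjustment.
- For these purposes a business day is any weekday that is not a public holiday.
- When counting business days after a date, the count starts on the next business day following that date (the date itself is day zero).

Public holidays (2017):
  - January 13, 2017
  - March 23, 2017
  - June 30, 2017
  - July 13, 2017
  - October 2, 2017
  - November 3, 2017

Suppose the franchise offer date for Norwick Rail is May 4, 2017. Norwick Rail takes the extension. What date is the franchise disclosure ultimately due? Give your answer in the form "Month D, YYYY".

45 calendar days after May 4, 2017 is June 18, 2017.
June 18, 2017 is a Sunday; the next business day is June 19, 2017 (Monday).
Applying the 5-business-day extension: 5 business days after June 19, 2017 is June 26, 2017.
June 26, 2017 is a Monday and not a listed holiday, so it stands.
Deadline: June 26, 2017.

June 26, 2017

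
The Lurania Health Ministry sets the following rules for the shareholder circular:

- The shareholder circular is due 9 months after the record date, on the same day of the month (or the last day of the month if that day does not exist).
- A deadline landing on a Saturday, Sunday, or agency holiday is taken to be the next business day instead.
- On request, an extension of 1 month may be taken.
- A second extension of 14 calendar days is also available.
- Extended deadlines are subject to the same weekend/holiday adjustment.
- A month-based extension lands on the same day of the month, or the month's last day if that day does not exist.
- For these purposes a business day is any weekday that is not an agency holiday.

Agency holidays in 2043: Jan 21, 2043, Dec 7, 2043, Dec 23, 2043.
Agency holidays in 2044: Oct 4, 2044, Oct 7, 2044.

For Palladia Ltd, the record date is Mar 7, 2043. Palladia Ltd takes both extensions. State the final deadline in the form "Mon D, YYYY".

Jan 22, 2044

9 months after Mar 7, 2043, on the same day of the month, is Dec 7, 2043.
Dec 7, 2043 is a listed holiday; the next business day is Dec 8, 2043 (Tuesday).
Add 1 month to Dec 8, 2043: Jan 8, 2044.
Jan 8, 2044 is a Friday and not a listed holiday, so it stands.
With the 14-day extension, Jan 8, 2044 becomes Jan 22, 2044.
Since Jan 22, 2044 is a Friday and not a holiday, the date is unchanged.
So the filing is due Jan 22, 2044.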